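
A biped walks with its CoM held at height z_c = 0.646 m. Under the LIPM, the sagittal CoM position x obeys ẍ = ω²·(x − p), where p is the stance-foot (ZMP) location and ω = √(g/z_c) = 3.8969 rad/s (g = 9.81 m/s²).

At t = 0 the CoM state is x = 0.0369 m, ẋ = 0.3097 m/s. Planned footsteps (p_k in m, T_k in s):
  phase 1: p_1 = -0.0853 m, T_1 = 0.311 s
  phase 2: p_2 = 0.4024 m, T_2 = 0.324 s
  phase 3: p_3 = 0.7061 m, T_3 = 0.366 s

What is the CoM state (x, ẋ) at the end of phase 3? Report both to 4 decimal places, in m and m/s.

x = 1.4186, ẋ = 3.1868

phase 1: p=-0.0853, T=0.311, ωT=1.211936, cosh=1.828802, sinh=1.531181; start (x,ẋ)=(0.036900, 0.309700) → end (x,ẋ)=(0.259868, 1.295530)
phase 2: p=0.4024, T=0.324, ωT=1.262596, cosh=1.908751, sinh=1.625833; start (x,ẋ)=(0.259868, 1.295530) → end (x,ẋ)=(0.670852, 1.569803)
phase 3: p=0.7061, T=0.366, ωT=1.426265, cosh=2.201663, sinh=1.961459; start (x,ẋ)=(0.670852, 1.569803) → end (x,ẋ)=(1.418637, 3.186755)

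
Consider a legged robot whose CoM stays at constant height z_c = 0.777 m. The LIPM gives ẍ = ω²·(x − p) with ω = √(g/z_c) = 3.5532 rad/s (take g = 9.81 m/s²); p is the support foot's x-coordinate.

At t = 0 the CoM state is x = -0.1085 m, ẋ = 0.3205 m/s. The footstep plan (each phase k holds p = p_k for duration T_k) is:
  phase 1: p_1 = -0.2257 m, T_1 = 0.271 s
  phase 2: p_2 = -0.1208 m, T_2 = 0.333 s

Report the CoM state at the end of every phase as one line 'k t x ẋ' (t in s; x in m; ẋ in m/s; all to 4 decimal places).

1 0.2710 0.0511 0.9468
2 0.6040 0.5803 2.5940

phase 1: p=-0.2257, T=0.271, ωT=0.962917, cosh=1.500552, sinh=1.118774; start (x,ẋ)=(-0.108500, 0.320500) → end (x,ẋ)=(0.051079, 0.946824)
phase 2: p=-0.1208, T=0.333, ωT=1.183216, cosh=1.785574, sinh=1.479282; start (x,ẋ)=(0.051079, 0.946824) → end (x,ẋ)=(0.580287, 2.594049)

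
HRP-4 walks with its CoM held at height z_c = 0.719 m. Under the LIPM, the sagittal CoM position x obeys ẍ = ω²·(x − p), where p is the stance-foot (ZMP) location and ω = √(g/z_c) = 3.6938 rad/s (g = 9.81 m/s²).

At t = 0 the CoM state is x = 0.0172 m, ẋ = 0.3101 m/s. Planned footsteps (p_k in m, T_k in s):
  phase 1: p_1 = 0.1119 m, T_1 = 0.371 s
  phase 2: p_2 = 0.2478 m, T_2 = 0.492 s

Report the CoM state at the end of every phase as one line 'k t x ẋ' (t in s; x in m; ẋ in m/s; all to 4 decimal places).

phase 1: p=0.1119, T=0.371, ωT=1.370400, cosh=2.095465, sinh=1.841459; start (x,ẋ)=(0.017200, 0.310100) → end (x,ẋ)=(0.068053, 0.005656)
phase 2: p=0.2478, T=0.492, ωT=1.817350, cosh=3.158989, sinh=2.996533; start (x,ẋ)=(0.068053, 0.005656) → end (x,ẋ)=(-0.315431, -1.971683)

1 0.3710 0.0681 0.0057
2 0.8630 -0.3154 -1.9717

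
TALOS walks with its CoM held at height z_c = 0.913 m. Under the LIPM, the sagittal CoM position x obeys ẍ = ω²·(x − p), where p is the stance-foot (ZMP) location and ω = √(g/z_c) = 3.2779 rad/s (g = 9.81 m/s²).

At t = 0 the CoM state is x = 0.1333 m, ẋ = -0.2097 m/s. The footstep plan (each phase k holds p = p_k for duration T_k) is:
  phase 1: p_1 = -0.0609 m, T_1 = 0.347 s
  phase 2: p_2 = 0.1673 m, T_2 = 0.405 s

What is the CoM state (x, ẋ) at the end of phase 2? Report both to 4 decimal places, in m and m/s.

phase 1: p=-0.0609, T=0.347, ωT=1.137431, cosh=1.719694, sinh=1.399053; start (x,ẋ)=(0.133300, -0.209700) → end (x,ẋ)=(0.183562, 0.529973)
phase 2: p=0.1673, T=0.405, ωT=1.327549, cosh=2.018458, sinh=1.753332; start (x,ẋ)=(0.183562, 0.529973) → end (x,ẋ)=(0.483603, 1.163188)

x = 0.4836, ẋ = 1.1632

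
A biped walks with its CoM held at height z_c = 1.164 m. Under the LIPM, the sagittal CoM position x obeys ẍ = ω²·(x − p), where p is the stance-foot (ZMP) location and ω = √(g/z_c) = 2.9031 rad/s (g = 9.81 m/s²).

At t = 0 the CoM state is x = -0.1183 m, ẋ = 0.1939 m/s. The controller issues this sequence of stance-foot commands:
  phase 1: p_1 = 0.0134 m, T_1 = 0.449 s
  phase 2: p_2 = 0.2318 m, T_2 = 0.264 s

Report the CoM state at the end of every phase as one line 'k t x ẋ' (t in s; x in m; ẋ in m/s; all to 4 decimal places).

1 0.4490 -0.1331 -0.2687
2 0.7130 -0.3236 -1.2452

phase 1: p=0.0134, T=0.449, ωT=1.303492, cosh=1.976857, sinh=1.705275; start (x,ẋ)=(-0.118300, 0.193900) → end (x,ẋ)=(-0.133056, -0.268679)
phase 2: p=0.2318, T=0.264, ωT=0.766418, cosh=1.308360, sinh=0.843685; start (x,ẋ)=(-0.133056, -0.268679) → end (x,ẋ)=(-0.323645, -1.245171)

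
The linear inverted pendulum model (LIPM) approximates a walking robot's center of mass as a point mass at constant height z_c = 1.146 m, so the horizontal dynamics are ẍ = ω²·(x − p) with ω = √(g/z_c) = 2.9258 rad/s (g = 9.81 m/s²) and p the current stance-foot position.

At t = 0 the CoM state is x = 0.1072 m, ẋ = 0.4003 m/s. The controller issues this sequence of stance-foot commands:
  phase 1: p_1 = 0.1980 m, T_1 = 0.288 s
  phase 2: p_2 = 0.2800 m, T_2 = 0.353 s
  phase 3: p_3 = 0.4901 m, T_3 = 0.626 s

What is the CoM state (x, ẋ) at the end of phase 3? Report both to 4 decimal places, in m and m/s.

phase 1: p=0.1980, T=0.288, ωT=0.842630, cosh=1.376522, sinh=0.945946; start (x,ẋ)=(0.107200, 0.400300) → end (x,ẋ)=(0.202434, 0.299719)
phase 2: p=0.2800, T=0.353, ωT=1.032807, cosh=1.582473, sinh=1.226467; start (x,ẋ)=(0.202434, 0.299719) → end (x,ẋ)=(0.282893, 0.195959)
phase 3: p=0.4901, T=0.626, ωT=1.831551, cosh=3.201863, sinh=3.041698; start (x,ẋ)=(0.282893, 0.195959) → end (x,ẋ)=(0.030371, -1.216589)

x = 0.0304, ẋ = -1.2166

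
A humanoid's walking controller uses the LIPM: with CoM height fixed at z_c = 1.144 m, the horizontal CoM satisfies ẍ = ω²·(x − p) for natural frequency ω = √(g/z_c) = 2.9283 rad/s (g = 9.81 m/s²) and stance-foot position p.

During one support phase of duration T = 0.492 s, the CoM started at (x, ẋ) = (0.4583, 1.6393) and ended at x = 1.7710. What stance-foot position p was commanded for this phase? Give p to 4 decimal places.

p = 0.2984

ωT = 2.9283·0.492 = 1.440724; cosh(ωT) = 2.230254, sinh(ωT) = 1.993497
x(T) = p + (x₀−p)·cosh(ωT) + (ẋ₀/ω)·sinh(ωT) ⇒ p·(1 − cosh) = x(T) − x₀·cosh − (ẋ₀/ω)·sinh
numerator   = 1.7710 − (0.4583)·2.230254 − (1.6393/2.9283)·1.993497 = -0.367111
denominator = 1 − 2.230254 = -1.230254
p = -0.367111 / -1.230254 = 0.2984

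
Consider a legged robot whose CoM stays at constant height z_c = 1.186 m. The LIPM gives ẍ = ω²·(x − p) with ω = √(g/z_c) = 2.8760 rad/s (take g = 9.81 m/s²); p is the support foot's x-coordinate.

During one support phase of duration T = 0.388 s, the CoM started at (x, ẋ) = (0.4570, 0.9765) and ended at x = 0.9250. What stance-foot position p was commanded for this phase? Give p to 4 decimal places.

ωT = 2.8760·0.388 = 1.115888; cosh(ωT) = 1.689951, sinh(ωT) = 1.362327
x(T) = p + (x₀−p)·cosh(ωT) + (ẋ₀/ω)·sinh(ωT) ⇒ p·(1 − cosh) = x(T) − x₀·cosh − (ẋ₀/ω)·sinh
numerator   = 0.9250 − (0.4570)·1.689951 − (0.9765/2.8760)·1.362327 = -0.309864
denominator = 1 − 1.689951 = -0.689951
p = -0.309864 / -0.689951 = 0.4491

p = 0.4491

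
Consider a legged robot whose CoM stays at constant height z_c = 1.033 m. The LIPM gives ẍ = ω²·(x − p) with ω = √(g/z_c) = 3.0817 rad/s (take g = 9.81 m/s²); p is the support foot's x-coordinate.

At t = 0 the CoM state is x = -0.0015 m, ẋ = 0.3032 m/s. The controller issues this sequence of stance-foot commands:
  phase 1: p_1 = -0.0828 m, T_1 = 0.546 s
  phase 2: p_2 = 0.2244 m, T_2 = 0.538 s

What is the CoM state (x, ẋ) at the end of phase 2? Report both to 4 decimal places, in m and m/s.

x = 1.9254, ẋ = 5.4242

phase 1: p=-0.0828, T=0.546, ωT=1.682608, cosh=2.782729, sinh=2.596840; start (x,ẋ)=(-0.001500, 0.303200) → end (x,ẋ)=(0.398932, 1.494341)
phase 2: p=0.2244, T=0.538, ωT=1.657955, cosh=2.719546, sinh=2.529018; start (x,ẋ)=(0.398932, 1.494341) → end (x,ẋ)=(1.925389, 5.424175)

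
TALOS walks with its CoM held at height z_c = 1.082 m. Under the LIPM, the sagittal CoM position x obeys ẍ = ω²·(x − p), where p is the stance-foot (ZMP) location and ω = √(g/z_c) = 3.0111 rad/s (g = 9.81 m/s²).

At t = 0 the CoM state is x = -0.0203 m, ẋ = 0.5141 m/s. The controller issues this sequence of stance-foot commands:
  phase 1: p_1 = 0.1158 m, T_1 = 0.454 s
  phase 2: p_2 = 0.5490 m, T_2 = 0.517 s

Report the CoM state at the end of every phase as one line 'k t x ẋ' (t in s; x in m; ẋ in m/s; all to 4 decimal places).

phase 1: p=0.1158, T=0.454, ωT=1.367039, cosh=2.089289, sinh=1.834428; start (x,ẋ)=(-0.020300, 0.514100) → end (x,ẋ)=(0.144649, 0.322335)
phase 2: p=0.5490, T=0.517, ωT=1.556739, cosh=2.477075, sinh=2.266252; start (x,ẋ)=(0.144649, 0.322335) → end (x,ẋ)=(-0.210008, -1.960809)

1 0.4540 0.1446 0.3223
2 0.9710 -0.2100 -1.9608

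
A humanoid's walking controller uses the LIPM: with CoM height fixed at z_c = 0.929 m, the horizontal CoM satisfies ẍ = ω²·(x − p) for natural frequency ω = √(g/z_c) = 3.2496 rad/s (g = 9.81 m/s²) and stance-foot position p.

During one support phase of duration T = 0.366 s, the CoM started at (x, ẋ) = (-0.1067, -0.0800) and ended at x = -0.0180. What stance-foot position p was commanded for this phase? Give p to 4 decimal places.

p = -0.2645

ωT = 3.2496·0.366 = 1.189354; cosh(ωT) = 1.794688, sinh(ωT) = 1.490270
x(T) = p + (x₀−p)·cosh(ωT) + (ẋ₀/ω)·sinh(ωT) ⇒ p·(1 − cosh) = x(T) − x₀·cosh − (ẋ₀/ω)·sinh
numerator   = -0.0180 − (-0.1067)·1.794688 − (-0.0800/3.2496)·1.490270 = 0.210181
denominator = 1 − 1.794688 = -0.794688
p = 0.210181 / -0.794688 = -0.2645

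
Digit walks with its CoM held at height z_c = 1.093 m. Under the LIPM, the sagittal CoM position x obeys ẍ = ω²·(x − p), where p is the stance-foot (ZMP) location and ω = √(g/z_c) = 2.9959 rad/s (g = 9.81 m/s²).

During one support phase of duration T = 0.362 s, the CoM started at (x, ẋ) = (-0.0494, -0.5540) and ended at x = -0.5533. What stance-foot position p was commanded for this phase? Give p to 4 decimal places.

p = 0.3544

ωT = 2.9959·0.362 = 1.084516; cosh(ωT) = 1.648036, sinh(ωT) = 1.309971
x(T) = p + (x₀−p)·cosh(ωT) + (ẋ₀/ω)·sinh(ωT) ⇒ p·(1 − cosh) = x(T) − x₀·cosh − (ẋ₀/ω)·sinh
numerator   = -0.5533 − (-0.0494)·1.648036 − (-0.5540/2.9959)·1.309971 = -0.229648
denominator = 1 − 1.648036 = -0.648036
p = -0.229648 / -0.648036 = 0.3544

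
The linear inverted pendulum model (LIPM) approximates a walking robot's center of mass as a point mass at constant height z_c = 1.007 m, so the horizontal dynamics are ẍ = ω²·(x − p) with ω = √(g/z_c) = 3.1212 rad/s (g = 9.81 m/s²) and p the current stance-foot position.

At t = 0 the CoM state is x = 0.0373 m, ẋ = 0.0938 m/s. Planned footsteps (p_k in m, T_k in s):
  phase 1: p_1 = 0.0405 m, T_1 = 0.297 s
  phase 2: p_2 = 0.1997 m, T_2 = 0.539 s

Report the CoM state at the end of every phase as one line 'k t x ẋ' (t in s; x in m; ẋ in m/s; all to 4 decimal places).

1 0.2970 0.0678 0.1264
2 0.8360 -0.0620 -0.7167

phase 1: p=0.0405, T=0.297, ωT=0.926996, cosh=1.461324, sinh=1.065584; start (x,ẋ)=(0.037300, 0.093800) → end (x,ẋ)=(0.067847, 0.126429)
phase 2: p=0.1997, T=0.539, ωT=1.682327, cosh=2.781998, sinh=2.596057; start (x,ẋ)=(0.067847, 0.126429) → end (x,ẋ)=(-0.061956, -0.716652)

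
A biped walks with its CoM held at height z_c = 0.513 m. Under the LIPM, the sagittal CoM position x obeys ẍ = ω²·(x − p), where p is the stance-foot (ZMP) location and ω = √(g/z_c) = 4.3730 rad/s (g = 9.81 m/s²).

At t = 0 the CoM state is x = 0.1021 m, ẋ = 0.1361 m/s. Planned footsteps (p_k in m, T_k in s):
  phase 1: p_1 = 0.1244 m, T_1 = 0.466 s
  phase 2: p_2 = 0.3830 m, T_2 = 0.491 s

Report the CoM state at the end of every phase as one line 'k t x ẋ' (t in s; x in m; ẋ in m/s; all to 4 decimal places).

phase 1: p=0.1244, T=0.466, ωT=2.037818, cosh=3.902080, sinh=3.771767; start (x,ẋ)=(0.102100, 0.136100) → end (x,ẋ)=(0.154772, 0.163258)
phase 2: p=0.3830, T=0.491, ωT=2.147143, cosh=4.338592, sinh=4.221775; start (x,ẋ)=(0.154772, 0.163258) → end (x,ẋ)=(-0.449578, -3.505201)

1 0.4660 0.1548 0.1633
2 0.9570 -0.4496 -3.5052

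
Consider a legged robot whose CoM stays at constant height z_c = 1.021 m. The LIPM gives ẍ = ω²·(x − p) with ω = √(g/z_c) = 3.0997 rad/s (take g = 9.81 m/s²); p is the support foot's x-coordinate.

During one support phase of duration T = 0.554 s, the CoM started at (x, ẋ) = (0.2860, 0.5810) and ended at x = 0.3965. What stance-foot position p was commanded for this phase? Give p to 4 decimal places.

ωT = 3.0997·0.554 = 1.717234; cosh(ωT) = 2.874332, sinh(ωT) = 2.694770
x(T) = p + (x₀−p)·cosh(ωT) + (ẋ₀/ω)·sinh(ωT) ⇒ p·(1 − cosh) = x(T) − x₀·cosh − (ẋ₀/ω)·sinh
numerator   = 0.3965 − (0.2860)·2.874332 − (0.5810/3.0997)·2.694770 = -0.930660
denominator = 1 − 2.874332 = -1.874332
p = -0.930660 / -1.874332 = 0.4965

p = 0.4965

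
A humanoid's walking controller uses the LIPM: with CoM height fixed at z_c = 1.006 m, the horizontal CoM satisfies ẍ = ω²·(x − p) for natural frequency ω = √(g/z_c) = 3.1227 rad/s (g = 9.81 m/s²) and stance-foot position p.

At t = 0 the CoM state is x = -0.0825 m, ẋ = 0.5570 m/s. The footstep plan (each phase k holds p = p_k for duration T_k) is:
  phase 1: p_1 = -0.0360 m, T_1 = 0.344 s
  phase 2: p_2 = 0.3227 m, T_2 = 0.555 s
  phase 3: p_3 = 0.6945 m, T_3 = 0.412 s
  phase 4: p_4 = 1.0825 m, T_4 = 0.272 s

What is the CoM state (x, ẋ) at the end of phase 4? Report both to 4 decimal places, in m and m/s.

x = -0.3986, ẋ = -3.9413

phase 1: p=-0.0360, T=0.344, ωT=1.074209, cosh=1.634622, sinh=1.293054; start (x,ẋ)=(-0.082500, 0.557000) → end (x,ẋ)=(0.118634, 0.722726)
phase 2: p=0.3227, T=0.555, ωT=1.733099, cosh=2.917447, sinh=2.740711; start (x,ẋ)=(0.118634, 0.722726) → end (x,ẋ)=(0.361665, 0.362030)
phase 3: p=0.6945, T=0.412, ωT=1.286552, cosh=1.948253, sinh=1.672031; start (x,ẋ)=(0.361665, 0.362030) → end (x,ẋ)=(0.239900, -1.032491)
phase 4: p=1.0825, T=0.272, ωT=0.849374, cosh=1.382933, sinh=0.955251; start (x,ẋ)=(0.239900, -1.032491) → end (x,ẋ)=(-0.398604, -3.941310)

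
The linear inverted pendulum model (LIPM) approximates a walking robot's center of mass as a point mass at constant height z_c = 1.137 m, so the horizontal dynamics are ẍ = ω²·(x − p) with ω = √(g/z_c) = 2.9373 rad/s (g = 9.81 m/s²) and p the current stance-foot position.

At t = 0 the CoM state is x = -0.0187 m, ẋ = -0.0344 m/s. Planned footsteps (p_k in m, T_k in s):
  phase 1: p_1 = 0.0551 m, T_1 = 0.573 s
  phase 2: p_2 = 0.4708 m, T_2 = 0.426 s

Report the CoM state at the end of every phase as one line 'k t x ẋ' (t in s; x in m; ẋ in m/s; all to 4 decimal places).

phase 1: p=0.0551, T=0.573, ωT=1.683073, cosh=2.783936, sinh=2.598134; start (x,ẋ)=(-0.018700, -0.034400) → end (x,ẋ)=(-0.180782, -0.658972)
phase 2: p=0.4708, T=0.426, ωT=1.251290, cosh=1.890492, sinh=1.604356; start (x,ẋ)=(-0.180782, -0.658972) → end (x,ẋ)=(-1.120942, -4.316346)

1 0.5730 -0.1808 -0.6590
2 0.9990 -1.1209 -4.3163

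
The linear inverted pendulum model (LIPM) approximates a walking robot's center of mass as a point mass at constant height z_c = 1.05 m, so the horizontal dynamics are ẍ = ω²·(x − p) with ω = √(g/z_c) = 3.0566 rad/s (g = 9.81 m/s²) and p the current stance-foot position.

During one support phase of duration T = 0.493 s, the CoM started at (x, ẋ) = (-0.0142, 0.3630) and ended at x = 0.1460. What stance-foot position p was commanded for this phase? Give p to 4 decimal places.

ωT = 3.0566·0.493 = 1.506904; cosh(ωT) = 2.367166, sinh(ωT) = 2.145571
x(T) = p + (x₀−p)·cosh(ωT) + (ẋ₀/ω)·sinh(ωT) ⇒ p·(1 − cosh) = x(T) − x₀·cosh − (ẋ₀/ω)·sinh
numerator   = 0.1460 − (-0.0142)·2.367166 − (0.3630/3.0566)·2.145571 = -0.075193
denominator = 1 − 2.367166 = -1.367166
p = -0.075193 / -1.367166 = 0.0550

p = 0.0550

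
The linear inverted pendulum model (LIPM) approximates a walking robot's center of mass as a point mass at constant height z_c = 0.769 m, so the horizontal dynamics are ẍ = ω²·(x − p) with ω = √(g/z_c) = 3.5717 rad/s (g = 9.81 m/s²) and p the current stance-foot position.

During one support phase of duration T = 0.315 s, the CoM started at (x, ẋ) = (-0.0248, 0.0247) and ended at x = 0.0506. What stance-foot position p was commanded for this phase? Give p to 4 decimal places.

p = -0.1186

ωT = 3.5717·0.315 = 1.125085; cosh(ωT) = 1.702552, sinh(ωT) = 1.377928
x(T) = p + (x₀−p)·cosh(ωT) + (ẋ₀/ω)·sinh(ωT) ⇒ p·(1 − cosh) = x(T) − x₀·cosh − (ẋ₀/ω)·sinh
numerator   = 0.0506 − (-0.0248)·1.702552 − (0.0247/3.5717)·1.377928 = 0.083294
denominator = 1 − 1.702552 = -0.702552
p = 0.083294 / -0.702552 = -0.1186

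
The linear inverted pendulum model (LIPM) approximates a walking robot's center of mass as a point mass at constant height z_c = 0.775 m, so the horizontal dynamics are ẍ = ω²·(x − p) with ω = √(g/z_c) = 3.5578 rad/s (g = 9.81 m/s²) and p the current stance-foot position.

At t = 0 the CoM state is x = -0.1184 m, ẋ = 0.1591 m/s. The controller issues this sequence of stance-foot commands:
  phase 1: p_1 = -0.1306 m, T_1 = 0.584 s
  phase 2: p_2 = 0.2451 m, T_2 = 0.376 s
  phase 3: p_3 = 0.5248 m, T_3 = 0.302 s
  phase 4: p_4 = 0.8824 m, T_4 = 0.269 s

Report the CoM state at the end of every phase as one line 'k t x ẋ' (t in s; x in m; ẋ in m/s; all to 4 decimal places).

phase 1: p=-0.1306, T=0.584, ωT=2.077755, cosh=4.055866, sinh=3.930655; start (x,ẋ)=(-0.118400, 0.159100) → end (x,ẋ)=(0.094655, 0.815899)
phase 2: p=0.2451, T=0.376, ωT=1.337733, cosh=2.036417, sinh=1.773977; start (x,ẋ)=(0.094655, 0.815899) → end (x,ẋ)=(0.345552, 0.711984)
phase 3: p=0.5248, T=0.302, ωT=1.074456, cosh=1.634941, sinh=1.293457; start (x,ẋ)=(0.345552, 0.711984) → end (x,ẋ)=(0.490586, 0.339178)
phase 4: p=0.8824, T=0.269, ωT=0.957048, cosh=1.494012, sinh=1.109987; start (x,ẋ)=(0.490586, 0.339178) → end (x,ẋ)=(0.402844, -1.040581)

1 0.5840 0.0947 0.8159
2 0.9600 0.3456 0.7120
3 1.2620 0.4906 0.3392
4 1.5310 0.4028 -1.0406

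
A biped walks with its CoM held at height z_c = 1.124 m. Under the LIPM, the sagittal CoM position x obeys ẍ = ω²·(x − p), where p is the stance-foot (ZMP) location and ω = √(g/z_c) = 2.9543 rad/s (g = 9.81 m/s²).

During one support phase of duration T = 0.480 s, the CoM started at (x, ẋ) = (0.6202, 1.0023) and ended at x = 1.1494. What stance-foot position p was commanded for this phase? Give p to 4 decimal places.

p = 0.7300

ωT = 2.9543·0.480 = 1.418064; cosh(ωT) = 2.185651, sinh(ωT) = 1.943468
x(T) = p + (x₀−p)·cosh(ωT) + (ẋ₀/ω)·sinh(ωT) ⇒ p·(1 − cosh) = x(T) − x₀·cosh − (ẋ₀/ω)·sinh
numerator   = 1.1494 − (0.6202)·2.185651 − (1.0023/2.9543)·1.943468 = -0.865497
denominator = 1 − 2.185651 = -1.185651
p = -0.865497 / -1.185651 = 0.7300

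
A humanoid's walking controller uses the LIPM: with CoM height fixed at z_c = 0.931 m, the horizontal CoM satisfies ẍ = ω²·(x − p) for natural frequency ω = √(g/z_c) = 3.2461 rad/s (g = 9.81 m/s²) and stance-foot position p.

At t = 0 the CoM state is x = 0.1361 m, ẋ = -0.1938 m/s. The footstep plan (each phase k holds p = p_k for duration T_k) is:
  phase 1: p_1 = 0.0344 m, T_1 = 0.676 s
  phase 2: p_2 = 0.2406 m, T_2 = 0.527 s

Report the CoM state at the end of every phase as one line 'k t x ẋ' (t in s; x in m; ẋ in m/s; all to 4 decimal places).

phase 1: p=0.0344, T=0.676, ωT=2.194364, cosh=4.542859, sinh=4.431429; start (x,ẋ)=(0.136100, -0.193800) → end (x,ẋ)=(0.231842, 0.582535)
phase 2: p=0.2406, T=0.527, ωT=1.710695, cosh=2.856772, sinh=2.676032; start (x,ẋ)=(0.231842, 0.582535) → end (x,ẋ)=(0.695812, 1.588088)

1 0.6760 0.2318 0.5825
2 1.2030 0.6958 1.5881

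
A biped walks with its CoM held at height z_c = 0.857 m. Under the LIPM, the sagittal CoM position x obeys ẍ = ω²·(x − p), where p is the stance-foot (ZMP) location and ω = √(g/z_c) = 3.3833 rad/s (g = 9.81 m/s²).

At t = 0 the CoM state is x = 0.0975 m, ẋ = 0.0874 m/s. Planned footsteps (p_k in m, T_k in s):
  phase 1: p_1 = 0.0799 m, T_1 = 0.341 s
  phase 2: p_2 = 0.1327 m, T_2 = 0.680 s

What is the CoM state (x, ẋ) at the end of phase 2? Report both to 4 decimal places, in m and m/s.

x = 0.5535, ẋ = 1.4424

phase 1: p=0.0799, T=0.341, ωT=1.153705, cosh=1.742691, sinh=1.427225; start (x,ẋ)=(0.097500, 0.087400) → end (x,ẋ)=(0.147441, 0.237297)
phase 2: p=0.1327, T=0.680, ωT=2.300644, cosh=5.040401, sinh=4.940207; start (x,ẋ)=(0.147441, 0.237297) → end (x,ẋ)=(0.553493, 1.442448)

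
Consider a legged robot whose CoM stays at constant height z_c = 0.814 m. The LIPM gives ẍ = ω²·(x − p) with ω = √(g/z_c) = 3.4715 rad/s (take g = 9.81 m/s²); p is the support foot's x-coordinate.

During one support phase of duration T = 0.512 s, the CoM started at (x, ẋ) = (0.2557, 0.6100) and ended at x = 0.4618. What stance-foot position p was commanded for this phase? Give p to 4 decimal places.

p = 0.4020

ωT = 3.4715·0.512 = 1.777408; cosh(ωT) = 3.041791, sinh(ωT) = 2.872715
x(T) = p + (x₀−p)·cosh(ωT) + (ẋ₀/ω)·sinh(ωT) ⇒ p·(1 − cosh) = x(T) − x₀·cosh − (ẋ₀/ω)·sinh
numerator   = 0.4618 − (0.2557)·3.041791 − (0.6100/3.4715)·2.872715 = -0.820770
denominator = 1 − 3.041791 = -2.041791
p = -0.820770 / -2.041791 = 0.4020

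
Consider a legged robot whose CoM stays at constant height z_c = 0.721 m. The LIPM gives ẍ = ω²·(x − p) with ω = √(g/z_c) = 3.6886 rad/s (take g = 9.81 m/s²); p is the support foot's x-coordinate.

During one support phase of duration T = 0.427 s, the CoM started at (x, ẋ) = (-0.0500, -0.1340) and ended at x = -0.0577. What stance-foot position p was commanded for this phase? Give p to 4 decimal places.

p = -0.1002

ωT = 3.6886·0.427 = 1.575032; cosh(ωT) = 2.518949, sinh(ωT) = 2.311948
x(T) = p + (x₀−p)·cosh(ωT) + (ẋ₀/ω)·sinh(ωT) ⇒ p·(1 − cosh) = x(T) − x₀·cosh − (ẋ₀/ω)·sinh
numerator   = -0.0577 − (-0.0500)·2.518949 − (-0.1340/3.6886)·2.311948 = 0.152236
denominator = 1 − 2.518949 = -1.518949
p = 0.152236 / -1.518949 = -0.1002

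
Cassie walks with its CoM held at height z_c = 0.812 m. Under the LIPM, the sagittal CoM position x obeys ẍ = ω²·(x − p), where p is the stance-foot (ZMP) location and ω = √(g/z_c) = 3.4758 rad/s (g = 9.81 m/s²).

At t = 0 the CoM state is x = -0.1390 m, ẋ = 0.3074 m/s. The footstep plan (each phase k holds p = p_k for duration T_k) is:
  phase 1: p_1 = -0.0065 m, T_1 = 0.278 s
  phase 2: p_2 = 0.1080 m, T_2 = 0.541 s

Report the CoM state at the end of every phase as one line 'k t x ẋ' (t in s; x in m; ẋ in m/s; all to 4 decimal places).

phase 1: p=-0.0065, T=0.278, ωT=0.966272, cosh=1.504314, sinh=1.123815; start (x,ẋ)=(-0.139000, 0.307400) → end (x,ẋ)=(-0.106431, -0.055140)
phase 2: p=0.1080, T=0.541, ωT=1.880408, cosh=3.354353, sinh=3.201825; start (x,ẋ)=(-0.106431, -0.055140) → end (x,ẋ)=(-0.662072, -2.571343)

1 0.2780 -0.1064 -0.0551
2 0.8190 -0.6621 -2.5713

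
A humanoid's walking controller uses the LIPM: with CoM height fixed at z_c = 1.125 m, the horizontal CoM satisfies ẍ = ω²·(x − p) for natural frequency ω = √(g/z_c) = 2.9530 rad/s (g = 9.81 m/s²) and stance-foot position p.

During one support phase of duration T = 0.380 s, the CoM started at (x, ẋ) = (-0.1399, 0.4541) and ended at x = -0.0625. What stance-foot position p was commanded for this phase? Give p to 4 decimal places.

ωT = 2.9530·0.380 = 1.122140; cosh(ωT) = 1.698501, sinh(ωT) = 1.372919
x(T) = p + (x₀−p)·cosh(ωT) + (ẋ₀/ω)·sinh(ωT) ⇒ p·(1 − cosh) = x(T) − x₀·cosh − (ẋ₀/ω)·sinh
numerator   = -0.0625 − (-0.1399)·1.698501 − (0.4541/2.9530)·1.372919 = -0.036001
denominator = 1 − 1.698501 = -0.698501
p = -0.036001 / -0.698501 = 0.0515

p = 0.0515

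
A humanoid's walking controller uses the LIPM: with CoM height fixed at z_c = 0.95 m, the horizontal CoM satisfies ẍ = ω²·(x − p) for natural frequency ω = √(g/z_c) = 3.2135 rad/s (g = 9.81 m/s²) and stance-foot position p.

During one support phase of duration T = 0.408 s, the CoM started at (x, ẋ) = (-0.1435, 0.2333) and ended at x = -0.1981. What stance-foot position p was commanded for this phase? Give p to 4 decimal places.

ωT = 3.2135·0.408 = 1.311108; cosh(ωT) = 1.989902, sinh(ωT) = 1.720381
x(T) = p + (x₀−p)·cosh(ωT) + (ẋ₀/ω)·sinh(ωT) ⇒ p·(1 − cosh) = x(T) − x₀·cosh − (ẋ₀/ω)·sinh
numerator   = -0.1981 − (-0.1435)·1.989902 − (0.2333/3.2135)·1.720381 = -0.037449
denominator = 1 − 1.989902 = -0.989902
p = -0.037449 / -0.989902 = 0.0378

p = 0.0378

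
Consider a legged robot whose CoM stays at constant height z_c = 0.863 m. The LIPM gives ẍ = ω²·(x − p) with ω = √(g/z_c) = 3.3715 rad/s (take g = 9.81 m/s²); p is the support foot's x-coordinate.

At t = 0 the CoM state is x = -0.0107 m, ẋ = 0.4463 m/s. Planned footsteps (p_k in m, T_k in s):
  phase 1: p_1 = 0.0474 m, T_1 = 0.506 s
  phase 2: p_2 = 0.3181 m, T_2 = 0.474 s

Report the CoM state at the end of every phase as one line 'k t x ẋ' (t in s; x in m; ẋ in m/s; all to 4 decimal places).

phase 1: p=0.0474, T=0.506, ωT=1.705979, cosh=2.844184, sinh=2.662590; start (x,ẋ)=(-0.010700, 0.446300) → end (x,ẋ)=(0.234611, 0.747800)
phase 2: p=0.3181, T=0.474, ωT=1.598091, cosh=2.572934, sinh=2.370652; start (x,ẋ)=(0.234611, 0.747800) → end (x,ẋ)=(0.629101, 1.256746)

1 0.5060 0.2346 0.7478
2 0.9800 0.6291 1.2567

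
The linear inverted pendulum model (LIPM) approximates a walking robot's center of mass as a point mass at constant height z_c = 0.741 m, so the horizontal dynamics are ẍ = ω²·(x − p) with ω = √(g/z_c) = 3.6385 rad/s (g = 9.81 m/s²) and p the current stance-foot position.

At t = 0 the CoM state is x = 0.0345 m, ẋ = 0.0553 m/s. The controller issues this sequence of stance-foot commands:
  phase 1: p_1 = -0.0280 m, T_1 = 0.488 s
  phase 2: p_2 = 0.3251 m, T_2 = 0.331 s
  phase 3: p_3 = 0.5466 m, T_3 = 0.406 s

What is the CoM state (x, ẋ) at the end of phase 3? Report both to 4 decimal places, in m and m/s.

x = 0.7957, ẋ = 1.1764

phase 1: p=-0.0280, T=0.488, ωT=1.775588, cosh=3.036568, sinh=2.867184; start (x,ẋ)=(0.034500, 0.055300) → end (x,ẋ)=(0.205363, 0.819938)
phase 2: p=0.3251, T=0.331, ωT=1.204344, cosh=1.817229, sinh=1.517340; start (x,ẋ)=(0.205363, 0.819938) → end (x,ẋ)=(0.449443, 0.828963)
phase 3: p=0.5466, T=0.406, ωT=1.477231, cosh=2.304534, sinh=2.076265; start (x,ẋ)=(0.449443, 0.828963) → end (x,ẋ)=(0.795736, 1.176402)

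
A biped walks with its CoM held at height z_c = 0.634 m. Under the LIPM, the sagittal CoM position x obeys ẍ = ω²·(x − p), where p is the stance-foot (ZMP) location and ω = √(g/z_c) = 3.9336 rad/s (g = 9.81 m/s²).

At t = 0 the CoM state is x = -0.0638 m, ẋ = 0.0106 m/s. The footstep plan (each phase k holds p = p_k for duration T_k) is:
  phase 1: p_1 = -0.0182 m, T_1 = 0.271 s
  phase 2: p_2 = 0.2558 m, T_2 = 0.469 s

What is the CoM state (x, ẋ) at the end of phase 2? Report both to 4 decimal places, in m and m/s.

x = -1.0281, ẋ = -4.8698

phase 1: p=-0.0182, T=0.271, ωT=1.066006, cosh=1.624069, sinh=1.279688; start (x,ẋ)=(-0.063800, 0.010600) → end (x,ẋ)=(-0.088809, -0.212325)
phase 2: p=0.2558, T=0.469, ωT=1.844858, cosh=3.242626, sinh=3.084578; start (x,ẋ)=(-0.088809, -0.212325) → end (x,ẋ)=(-1.028136, -4.869805)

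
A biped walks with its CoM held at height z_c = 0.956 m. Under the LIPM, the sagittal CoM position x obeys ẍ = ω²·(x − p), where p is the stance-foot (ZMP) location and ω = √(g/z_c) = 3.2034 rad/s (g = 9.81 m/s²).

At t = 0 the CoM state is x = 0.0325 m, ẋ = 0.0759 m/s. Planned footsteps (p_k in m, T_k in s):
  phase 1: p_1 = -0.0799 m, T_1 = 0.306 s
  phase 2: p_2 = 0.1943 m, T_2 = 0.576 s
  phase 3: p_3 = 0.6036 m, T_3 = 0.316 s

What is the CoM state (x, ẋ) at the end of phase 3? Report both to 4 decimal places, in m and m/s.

phase 1: p=-0.0799, T=0.306, ωT=0.980240, cosh=1.520159, sinh=1.144938; start (x,ẋ)=(0.032500, 0.075900) → end (x,ẋ)=(0.118094, 0.527629)
phase 2: p=0.1943, T=0.576, ωT=1.845158, cosh=3.243551, sinh=3.085551; start (x,ẋ)=(0.118094, 0.527629) → end (x,ẋ)=(0.455339, 0.958147)
phase 3: p=0.6036, T=0.316, ωT=1.012274, cosh=1.557622, sinh=1.194231; start (x,ẋ)=(0.455339, 0.958147) → end (x,ẋ)=(0.729863, 0.925243)

x = 0.7299, ẋ = 0.9252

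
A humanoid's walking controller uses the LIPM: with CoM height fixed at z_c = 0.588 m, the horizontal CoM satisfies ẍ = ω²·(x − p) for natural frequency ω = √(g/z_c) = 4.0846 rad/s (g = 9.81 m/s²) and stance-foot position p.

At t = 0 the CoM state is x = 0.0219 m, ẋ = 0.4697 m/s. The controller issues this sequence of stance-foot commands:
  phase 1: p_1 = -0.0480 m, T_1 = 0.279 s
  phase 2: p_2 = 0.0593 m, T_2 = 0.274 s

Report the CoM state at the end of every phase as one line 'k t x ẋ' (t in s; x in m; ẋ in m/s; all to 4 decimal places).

1 0.2790 0.2337 1.2097
2 0.5530 0.7600 3.0243

phase 1: p=-0.0480, T=0.279, ωT=1.139603, cosh=1.722737, sinh=1.402791; start (x,ẋ)=(0.021900, 0.469700) → end (x,ẋ)=(0.233730, 1.209686)
phase 2: p=0.0593, T=0.274, ωT=1.119180, cosh=1.694445, sinh=1.367898; start (x,ẋ)=(0.233730, 1.209686) → end (x,ẋ)=(0.759976, 3.024344)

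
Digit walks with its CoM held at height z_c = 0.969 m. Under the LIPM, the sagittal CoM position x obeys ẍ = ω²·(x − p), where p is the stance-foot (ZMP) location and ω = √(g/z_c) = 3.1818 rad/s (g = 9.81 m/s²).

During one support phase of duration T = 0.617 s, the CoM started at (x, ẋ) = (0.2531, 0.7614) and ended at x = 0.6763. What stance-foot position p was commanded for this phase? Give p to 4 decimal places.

p = 0.4097

ωT = 3.1818·0.617 = 1.963171; cosh(ωT) = 3.631142, sinh(ωT) = 3.490730
x(T) = p + (x₀−p)·cosh(ωT) + (ẋ₀/ω)·sinh(ωT) ⇒ p·(1 − cosh) = x(T) − x₀·cosh − (ẋ₀/ω)·sinh
numerator   = 0.6763 − (0.2531)·3.631142 − (0.7614/3.1818)·3.490730 = -1.078069
denominator = 1 − 3.631142 = -2.631142
p = -1.078069 / -2.631142 = 0.4097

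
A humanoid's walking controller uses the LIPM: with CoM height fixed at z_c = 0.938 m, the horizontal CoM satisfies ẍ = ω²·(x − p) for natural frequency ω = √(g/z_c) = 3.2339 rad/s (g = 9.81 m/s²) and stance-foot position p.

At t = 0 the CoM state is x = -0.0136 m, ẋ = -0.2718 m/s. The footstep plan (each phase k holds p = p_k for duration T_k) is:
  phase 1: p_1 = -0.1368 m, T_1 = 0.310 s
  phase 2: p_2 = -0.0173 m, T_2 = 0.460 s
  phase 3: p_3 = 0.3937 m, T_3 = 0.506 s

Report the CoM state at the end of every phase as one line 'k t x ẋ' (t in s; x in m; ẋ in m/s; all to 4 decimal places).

1 0.3100 -0.0454 0.0496
2 0.7700 -0.0505 -0.0758
3 1.2760 -0.8484 -3.7517

phase 1: p=-0.1368, T=0.310, ωT=1.002509, cosh=1.546034, sinh=1.179076; start (x,ẋ)=(-0.013600, -0.271800) → end (x,ẋ)=(-0.045427, 0.049551)
phase 2: p=-0.0173, T=0.460, ωT=1.487594, cosh=2.326174, sinh=2.100259; start (x,ẋ)=(-0.045427, 0.049551) → end (x,ẋ)=(-0.050546, -0.075771)
phase 3: p=0.3937, T=0.506, ωT=1.636353, cosh=2.665547, sinh=2.470858; start (x,ẋ)=(-0.050546, -0.075771) → end (x,ẋ)=(-0.848352, -3.751724)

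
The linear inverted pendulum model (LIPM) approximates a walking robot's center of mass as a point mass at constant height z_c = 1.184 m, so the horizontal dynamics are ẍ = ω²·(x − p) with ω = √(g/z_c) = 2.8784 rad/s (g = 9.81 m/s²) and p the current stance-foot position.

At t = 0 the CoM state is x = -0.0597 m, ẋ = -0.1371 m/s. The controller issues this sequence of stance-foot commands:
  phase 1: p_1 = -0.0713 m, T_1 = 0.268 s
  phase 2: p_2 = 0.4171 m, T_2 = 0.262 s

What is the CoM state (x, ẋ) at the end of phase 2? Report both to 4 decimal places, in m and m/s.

phase 1: p=-0.0713, T=0.268, ωT=0.771411, cosh=1.312588, sinh=0.850228; start (x,ẋ)=(-0.059700, -0.137100) → end (x,ẋ)=(-0.096571, -0.151567)
phase 2: p=0.4171, T=0.262, ωT=0.754141, cosh=1.298099, sinh=0.827685; start (x,ẋ)=(-0.096571, -0.151567) → end (x,ẋ)=(-0.293279, -1.420523)

x = -0.2933, ẋ = -1.4205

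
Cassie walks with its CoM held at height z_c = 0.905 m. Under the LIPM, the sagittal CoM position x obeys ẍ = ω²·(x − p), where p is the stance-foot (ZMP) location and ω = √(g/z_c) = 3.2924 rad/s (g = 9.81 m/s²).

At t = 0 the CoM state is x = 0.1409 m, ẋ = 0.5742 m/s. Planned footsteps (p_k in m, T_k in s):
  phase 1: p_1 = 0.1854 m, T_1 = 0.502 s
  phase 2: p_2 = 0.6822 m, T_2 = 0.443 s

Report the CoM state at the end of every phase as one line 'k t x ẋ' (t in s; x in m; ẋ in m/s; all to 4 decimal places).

phase 1: p=0.1854, T=0.502, ωT=1.652785, cosh=2.706508, sinh=2.514992; start (x,ẋ)=(0.140900, 0.574200) → end (x,ẋ)=(0.503579, 1.185601)
phase 2: p=0.6822, T=0.443, ωT=1.458533, cosh=2.266113, sinh=2.033536; start (x,ẋ)=(0.503579, 1.185601) → end (x,ẋ)=(1.009706, 1.490801)

1 0.5020 0.5036 1.1856
2 0.9450 1.0097 1.4908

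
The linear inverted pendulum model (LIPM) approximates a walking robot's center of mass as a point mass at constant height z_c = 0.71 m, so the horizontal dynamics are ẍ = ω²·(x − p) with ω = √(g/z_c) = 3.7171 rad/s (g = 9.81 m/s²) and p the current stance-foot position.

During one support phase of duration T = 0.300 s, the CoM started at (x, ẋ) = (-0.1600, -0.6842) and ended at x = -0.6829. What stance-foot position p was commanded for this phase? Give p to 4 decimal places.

ωT = 3.7171·0.300 = 1.115130; cosh(ωT) = 1.688919, sinh(ωT) = 1.361046
x(T) = p + (x₀−p)·cosh(ωT) + (ẋ₀/ω)·sinh(ωT) ⇒ p·(1 − cosh) = x(T) − x₀·cosh − (ẋ₀/ω)·sinh
numerator   = -0.6829 − (-0.1600)·1.688919 − (-0.6842/3.7171)·1.361046 = -0.162148
denominator = 1 − 1.688919 = -0.688919
p = -0.162148 / -0.688919 = 0.2354

p = 0.2354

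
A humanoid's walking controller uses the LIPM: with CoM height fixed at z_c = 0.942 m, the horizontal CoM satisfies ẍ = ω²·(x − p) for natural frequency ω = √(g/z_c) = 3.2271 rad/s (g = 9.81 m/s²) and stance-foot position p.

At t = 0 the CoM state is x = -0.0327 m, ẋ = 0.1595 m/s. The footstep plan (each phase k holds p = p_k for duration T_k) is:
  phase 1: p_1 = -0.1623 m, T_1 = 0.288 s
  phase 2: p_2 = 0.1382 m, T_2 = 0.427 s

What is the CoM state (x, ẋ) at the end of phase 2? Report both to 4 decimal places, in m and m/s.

phase 1: p=-0.1623, T=0.288, ωT=0.929405, cosh=1.463895, sinh=1.069106; start (x,ẋ)=(-0.032700, 0.159500) → end (x,ẋ)=(0.080262, 0.680626)
phase 2: p=0.1382, T=0.427, ωT=1.377972, cosh=2.109468, sinh=1.857379; start (x,ẋ)=(0.080262, 0.680626) → end (x,ẋ)=(0.407719, 1.088479)

x = 0.4077, ẋ = 1.0885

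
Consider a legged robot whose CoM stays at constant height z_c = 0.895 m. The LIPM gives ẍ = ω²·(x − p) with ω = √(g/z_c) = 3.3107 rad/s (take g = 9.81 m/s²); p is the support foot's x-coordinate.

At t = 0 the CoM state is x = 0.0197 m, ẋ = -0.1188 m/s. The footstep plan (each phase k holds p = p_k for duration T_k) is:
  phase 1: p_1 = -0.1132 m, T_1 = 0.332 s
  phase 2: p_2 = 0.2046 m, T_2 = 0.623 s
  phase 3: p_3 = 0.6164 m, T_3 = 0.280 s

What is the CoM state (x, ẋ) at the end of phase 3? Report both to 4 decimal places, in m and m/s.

phase 1: p=-0.1132, T=0.332, ωT=1.099152, cosh=1.667387, sinh=1.334234; start (x,ẋ)=(0.019700, -0.118800) → end (x,ẋ)=(0.060519, 0.388967)
phase 2: p=0.2046, T=0.623, ωT=2.062566, cosh=3.996628, sinh=3.869501; start (x,ẋ)=(0.060519, 0.388967) → end (x,ẋ)=(0.083379, -0.291237)
phase 3: p=0.6164, T=0.280, ωT=0.926996, cosh=1.461324, sinh=1.065583; start (x,ẋ)=(0.083379, -0.291237) → end (x,ẋ)=(-0.256254, -2.305997)

x = -0.2563, ẋ = -2.3060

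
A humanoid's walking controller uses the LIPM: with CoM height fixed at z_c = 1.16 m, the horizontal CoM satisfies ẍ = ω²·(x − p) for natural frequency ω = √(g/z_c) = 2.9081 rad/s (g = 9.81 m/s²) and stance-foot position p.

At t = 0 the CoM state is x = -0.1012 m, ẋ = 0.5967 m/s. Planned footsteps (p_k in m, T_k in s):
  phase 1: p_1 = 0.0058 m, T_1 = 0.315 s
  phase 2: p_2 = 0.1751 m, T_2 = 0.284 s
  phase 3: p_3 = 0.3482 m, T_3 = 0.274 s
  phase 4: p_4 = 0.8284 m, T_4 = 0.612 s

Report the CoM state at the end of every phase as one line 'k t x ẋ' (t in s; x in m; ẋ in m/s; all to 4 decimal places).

phase 1: p=0.0058, T=0.315, ωT=0.916052, cosh=1.449749, sinh=1.049653; start (x,ẋ)=(-0.101200, 0.596700) → end (x,ẋ)=(0.066050, 0.538448)
phase 2: p=0.1751, T=0.284, ωT=0.825900, cosh=1.360888, sinh=0.923048; start (x,ẋ)=(0.066050, 0.538448) → end (x,ẋ)=(0.197602, 0.440044)
phase 3: p=0.3482, T=0.274, ωT=0.796819, cosh=1.334617, sinh=0.883857; start (x,ẋ)=(0.197602, 0.440044) → end (x,ẋ)=(0.280952, 0.200203)
phase 4: p=0.8284, T=0.612, ωT=1.779757, cosh=3.048548, sinh=2.879869; start (x,ẋ)=(0.280952, 0.200203) → end (x,ẋ)=(-0.642261, -3.974518)

1 0.3150 0.0661 0.5384
2 0.5990 0.1976 0.4400
3 0.8730 0.2810 0.2002
4 1.4850 -0.6423 -3.9745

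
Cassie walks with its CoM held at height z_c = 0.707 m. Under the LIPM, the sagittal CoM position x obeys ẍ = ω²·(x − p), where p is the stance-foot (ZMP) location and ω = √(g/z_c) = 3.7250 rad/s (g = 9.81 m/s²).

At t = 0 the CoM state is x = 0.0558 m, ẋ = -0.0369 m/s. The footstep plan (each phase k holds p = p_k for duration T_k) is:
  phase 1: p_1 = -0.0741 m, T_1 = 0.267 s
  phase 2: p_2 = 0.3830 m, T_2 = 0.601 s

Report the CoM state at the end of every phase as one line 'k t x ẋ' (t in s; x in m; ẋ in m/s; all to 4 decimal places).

phase 1: p=-0.0741, T=0.267, ωT=0.994575, cosh=1.536728, sinh=1.166847; start (x,ẋ)=(0.055800, -0.036900) → end (x,ẋ)=(0.113962, 0.507906)
phase 2: p=0.3830, T=0.601, ωT=2.238725, cosh=4.743978, sinh=4.637384; start (x,ẋ)=(0.113962, 0.507906) → end (x,ẋ)=(-0.261000, -2.237935)

1 0.2670 0.1140 0.5079
2 0.8680 -0.2610 -2.2379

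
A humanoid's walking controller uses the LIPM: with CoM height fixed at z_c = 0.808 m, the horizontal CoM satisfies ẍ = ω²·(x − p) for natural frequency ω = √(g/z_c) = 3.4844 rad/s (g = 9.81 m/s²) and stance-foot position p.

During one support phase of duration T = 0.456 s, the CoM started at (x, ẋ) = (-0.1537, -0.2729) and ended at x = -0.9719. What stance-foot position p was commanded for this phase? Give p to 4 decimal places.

ωT = 3.4844·0.456 = 1.588886; cosh(ωT) = 2.551222, sinh(ωT) = 2.347069
x(T) = p + (x₀−p)·cosh(ωT) + (ẋ₀/ω)·sinh(ωT) ⇒ p·(1 − cosh) = x(T) − x₀·cosh − (ẋ₀/ω)·sinh
numerator   = -0.9719 − (-0.1537)·2.551222 − (-0.2729/3.4844)·2.347069 = -0.395954
denominator = 1 − 2.551222 = -1.551222
p = -0.395954 / -1.551222 = 0.2553

p = 0.2553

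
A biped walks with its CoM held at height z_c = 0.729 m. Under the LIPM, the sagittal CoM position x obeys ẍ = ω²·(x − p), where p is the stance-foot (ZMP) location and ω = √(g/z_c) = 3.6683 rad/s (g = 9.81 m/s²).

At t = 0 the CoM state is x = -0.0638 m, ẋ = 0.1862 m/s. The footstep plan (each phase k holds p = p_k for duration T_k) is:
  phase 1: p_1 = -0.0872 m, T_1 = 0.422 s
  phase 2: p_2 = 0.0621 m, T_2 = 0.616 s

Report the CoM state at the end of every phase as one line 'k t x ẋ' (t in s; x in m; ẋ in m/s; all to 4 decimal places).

phase 1: p=-0.0872, T=0.422, ωT=1.548023, cosh=2.457416, sinh=2.244747; start (x,ẋ)=(-0.063800, 0.186200) → end (x,ẋ)=(0.084245, 0.650256)
phase 2: p=0.0621, T=0.616, ωT=2.259673, cosh=4.842169, sinh=4.737785; start (x,ẋ)=(0.084245, 0.650256) → end (x,ẋ)=(1.009167, 3.533523)

1 0.4220 0.0842 0.6503
2 1.0380 1.0092 3.5335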